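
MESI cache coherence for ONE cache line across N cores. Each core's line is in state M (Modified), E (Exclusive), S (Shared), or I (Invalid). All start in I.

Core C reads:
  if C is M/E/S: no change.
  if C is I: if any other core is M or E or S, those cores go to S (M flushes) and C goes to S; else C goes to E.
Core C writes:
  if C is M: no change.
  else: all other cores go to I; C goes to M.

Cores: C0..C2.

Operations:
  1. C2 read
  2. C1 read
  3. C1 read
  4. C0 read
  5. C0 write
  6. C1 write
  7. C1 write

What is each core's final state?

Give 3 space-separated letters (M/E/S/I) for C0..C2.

Answer: I M I

Derivation:
Op 1: C2 read [C2 read from I: no other sharers -> C2=E (exclusive)] -> [I,I,E]
Op 2: C1 read [C1 read from I: others=['C2=E'] -> C1=S, others downsized to S] -> [I,S,S]
Op 3: C1 read [C1 read: already in S, no change] -> [I,S,S]
Op 4: C0 read [C0 read from I: others=['C1=S', 'C2=S'] -> C0=S, others downsized to S] -> [S,S,S]
Op 5: C0 write [C0 write: invalidate ['C1=S', 'C2=S'] -> C0=M] -> [M,I,I]
Op 6: C1 write [C1 write: invalidate ['C0=M'] -> C1=M] -> [I,M,I]
Op 7: C1 write [C1 write: already M (modified), no change] -> [I,M,I]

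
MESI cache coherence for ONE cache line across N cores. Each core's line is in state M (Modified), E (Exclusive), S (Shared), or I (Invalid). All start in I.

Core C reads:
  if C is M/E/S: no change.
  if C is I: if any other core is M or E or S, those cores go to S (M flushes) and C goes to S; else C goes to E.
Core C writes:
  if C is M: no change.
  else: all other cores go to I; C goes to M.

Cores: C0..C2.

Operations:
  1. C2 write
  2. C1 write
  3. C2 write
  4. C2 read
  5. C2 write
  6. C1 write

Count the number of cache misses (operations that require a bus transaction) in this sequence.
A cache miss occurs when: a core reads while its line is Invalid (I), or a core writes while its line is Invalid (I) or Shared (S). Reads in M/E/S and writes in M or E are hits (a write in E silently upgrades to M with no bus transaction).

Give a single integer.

Op 1: C2 write [C2 write: invalidate none -> C2=M] -> [I,I,M] [MISS #1: write from I]
Op 2: C1 write [C1 write: invalidate ['C2=M'] -> C1=M] -> [I,M,I] [MISS #2: write from I]
Op 3: C2 write [C2 write: invalidate ['C1=M'] -> C2=M] -> [I,I,M] [MISS #3: write from I]
Op 4: C2 read [C2 read: already in M, no change] -> [I,I,M] [hit: read from M]
Op 5: C2 write [C2 write: already M (modified), no change] -> [I,I,M] [hit: write from M]
Op 6: C1 write [C1 write: invalidate ['C2=M'] -> C1=M] -> [I,M,I] [MISS #4: write from I]

Answer: 4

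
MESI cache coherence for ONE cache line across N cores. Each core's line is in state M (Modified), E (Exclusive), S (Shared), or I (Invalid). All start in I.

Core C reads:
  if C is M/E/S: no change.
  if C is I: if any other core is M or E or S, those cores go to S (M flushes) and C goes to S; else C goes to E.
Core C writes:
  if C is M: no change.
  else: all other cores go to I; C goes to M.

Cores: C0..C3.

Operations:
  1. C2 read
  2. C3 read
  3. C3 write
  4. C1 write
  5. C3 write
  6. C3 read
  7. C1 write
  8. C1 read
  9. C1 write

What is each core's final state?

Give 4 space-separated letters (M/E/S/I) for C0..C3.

Op 1: C2 read [C2 read from I: no other sharers -> C2=E (exclusive)] -> [I,I,E,I]
Op 2: C3 read [C3 read from I: others=['C2=E'] -> C3=S, others downsized to S] -> [I,I,S,S]
Op 3: C3 write [C3 write: invalidate ['C2=S'] -> C3=M] -> [I,I,I,M]
Op 4: C1 write [C1 write: invalidate ['C3=M'] -> C1=M] -> [I,M,I,I]
Op 5: C3 write [C3 write: invalidate ['C1=M'] -> C3=M] -> [I,I,I,M]
Op 6: C3 read [C3 read: already in M, no change] -> [I,I,I,M]
Op 7: C1 write [C1 write: invalidate ['C3=M'] -> C1=M] -> [I,M,I,I]
Op 8: C1 read [C1 read: already in M, no change] -> [I,M,I,I]
Op 9: C1 write [C1 write: already M (modified), no change] -> [I,M,I,I]

Answer: I M I I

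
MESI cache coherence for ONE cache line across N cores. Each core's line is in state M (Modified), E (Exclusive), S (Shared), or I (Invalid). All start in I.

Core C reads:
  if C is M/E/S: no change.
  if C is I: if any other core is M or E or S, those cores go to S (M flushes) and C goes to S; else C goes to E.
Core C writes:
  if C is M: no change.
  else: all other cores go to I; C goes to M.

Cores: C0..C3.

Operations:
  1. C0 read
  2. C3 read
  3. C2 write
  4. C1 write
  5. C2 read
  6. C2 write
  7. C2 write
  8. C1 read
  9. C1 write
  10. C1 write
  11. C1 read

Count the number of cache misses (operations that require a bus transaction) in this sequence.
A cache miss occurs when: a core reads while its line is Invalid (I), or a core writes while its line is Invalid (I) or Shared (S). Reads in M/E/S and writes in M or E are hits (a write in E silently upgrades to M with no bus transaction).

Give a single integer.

Answer: 8

Derivation:
Op 1: C0 read [C0 read from I: no other sharers -> C0=E (exclusive)] -> [E,I,I,I] [MISS #1: read from I]
Op 2: C3 read [C3 read from I: others=['C0=E'] -> C3=S, others downsized to S] -> [S,I,I,S] [MISS #2: read from I]
Op 3: C2 write [C2 write: invalidate ['C0=S', 'C3=S'] -> C2=M] -> [I,I,M,I] [MISS #3: write from I]
Op 4: C1 write [C1 write: invalidate ['C2=M'] -> C1=M] -> [I,M,I,I] [MISS #4: write from I]
Op 5: C2 read [C2 read from I: others=['C1=M'] -> C2=S, others downsized to S] -> [I,S,S,I] [MISS #5: read from I]
Op 6: C2 write [C2 write: invalidate ['C1=S'] -> C2=M] -> [I,I,M,I] [MISS #6: write from S]
Op 7: C2 write [C2 write: already M (modified), no change] -> [I,I,M,I] [hit: write from M]
Op 8: C1 read [C1 read from I: others=['C2=M'] -> C1=S, others downsized to S] -> [I,S,S,I] [MISS #7: read from I]
Op 9: C1 write [C1 write: invalidate ['C2=S'] -> C1=M] -> [I,M,I,I] [MISS #8: write from S]
Op 10: C1 write [C1 write: already M (modified), no change] -> [I,M,I,I] [hit: write from M]
Op 11: C1 read [C1 read: already in M, no change] -> [I,M,I,I] [hit: read from M]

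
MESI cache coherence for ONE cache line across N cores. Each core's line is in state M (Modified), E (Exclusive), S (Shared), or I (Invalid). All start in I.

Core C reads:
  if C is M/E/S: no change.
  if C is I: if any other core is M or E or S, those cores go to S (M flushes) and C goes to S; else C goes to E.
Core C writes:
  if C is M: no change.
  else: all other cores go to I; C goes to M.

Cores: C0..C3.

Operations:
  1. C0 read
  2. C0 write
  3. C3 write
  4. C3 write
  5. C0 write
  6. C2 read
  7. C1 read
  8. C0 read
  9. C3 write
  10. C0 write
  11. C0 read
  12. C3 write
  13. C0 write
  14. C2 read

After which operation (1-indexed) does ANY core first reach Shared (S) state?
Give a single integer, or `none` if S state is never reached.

Op 1: C0 read [C0 read from I: no other sharers -> C0=E (exclusive)] -> [E,I,I,I]
Op 2: C0 write [C0 write: invalidate none -> C0=M] -> [M,I,I,I]
Op 3: C3 write [C3 write: invalidate ['C0=M'] -> C3=M] -> [I,I,I,M]
Op 4: C3 write [C3 write: already M (modified), no change] -> [I,I,I,M]
Op 5: C0 write [C0 write: invalidate ['C3=M'] -> C0=M] -> [M,I,I,I]
Op 6: C2 read [C2 read from I: others=['C0=M'] -> C2=S, others downsized to S] -> [S,I,S,I]
  -> First S state at op 6; remaining ops need not be traced.

Answer: 6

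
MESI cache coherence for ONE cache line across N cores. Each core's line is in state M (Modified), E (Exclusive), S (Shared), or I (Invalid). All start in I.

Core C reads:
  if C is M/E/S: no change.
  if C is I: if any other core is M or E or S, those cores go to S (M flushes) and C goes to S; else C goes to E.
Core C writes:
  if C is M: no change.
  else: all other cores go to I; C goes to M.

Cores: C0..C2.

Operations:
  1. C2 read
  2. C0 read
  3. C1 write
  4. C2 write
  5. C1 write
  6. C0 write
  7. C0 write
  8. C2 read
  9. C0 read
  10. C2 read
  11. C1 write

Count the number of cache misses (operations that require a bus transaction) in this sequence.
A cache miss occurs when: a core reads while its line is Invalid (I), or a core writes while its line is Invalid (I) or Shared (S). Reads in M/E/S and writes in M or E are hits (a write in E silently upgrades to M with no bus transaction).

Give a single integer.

Answer: 8

Derivation:
Op 1: C2 read [C2 read from I: no other sharers -> C2=E (exclusive)] -> [I,I,E] [MISS #1: read from I]
Op 2: C0 read [C0 read from I: others=['C2=E'] -> C0=S, others downsized to S] -> [S,I,S] [MISS #2: read from I]
Op 3: C1 write [C1 write: invalidate ['C0=S', 'C2=S'] -> C1=M] -> [I,M,I] [MISS #3: write from I]
Op 4: C2 write [C2 write: invalidate ['C1=M'] -> C2=M] -> [I,I,M] [MISS #4: write from I]
Op 5: C1 write [C1 write: invalidate ['C2=M'] -> C1=M] -> [I,M,I] [MISS #5: write from I]
Op 6: C0 write [C0 write: invalidate ['C1=M'] -> C0=M] -> [M,I,I] [MISS #6: write from I]
Op 7: C0 write [C0 write: already M (modified), no change] -> [M,I,I] [hit: write from M]
Op 8: C2 read [C2 read from I: others=['C0=M'] -> C2=S, others downsized to S] -> [S,I,S] [MISS #7: read from I]
Op 9: C0 read [C0 read: already in S, no change] -> [S,I,S] [hit: read from S]
Op 10: C2 read [C2 read: already in S, no change] -> [S,I,S] [hit: read from S]
Op 11: C1 write [C1 write: invalidate ['C0=S', 'C2=S'] -> C1=M] -> [I,M,I] [MISS #8: write from I]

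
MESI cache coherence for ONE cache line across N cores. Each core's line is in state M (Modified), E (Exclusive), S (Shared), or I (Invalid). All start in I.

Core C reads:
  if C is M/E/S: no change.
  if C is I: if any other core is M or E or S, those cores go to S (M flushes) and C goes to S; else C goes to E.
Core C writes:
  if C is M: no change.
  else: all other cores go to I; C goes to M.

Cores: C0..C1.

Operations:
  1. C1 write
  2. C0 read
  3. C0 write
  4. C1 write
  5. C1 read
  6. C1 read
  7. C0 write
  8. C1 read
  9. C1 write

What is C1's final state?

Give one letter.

Answer: M

Derivation:
Op 1: C1 write [C1 write: invalidate none -> C1=M] -> [I,M]
Op 2: C0 read [C0 read from I: others=['C1=M'] -> C0=S, others downsized to S] -> [S,S]
Op 3: C0 write [C0 write: invalidate ['C1=S'] -> C0=M] -> [M,I]
Op 4: C1 write [C1 write: invalidate ['C0=M'] -> C1=M] -> [I,M]
Op 5: C1 read [C1 read: already in M, no change] -> [I,M]
Op 6: C1 read [C1 read: already in M, no change] -> [I,M]
Op 7: C0 write [C0 write: invalidate ['C1=M'] -> C0=M] -> [M,I]
Op 8: C1 read [C1 read from I: others=['C0=M'] -> C1=S, others downsized to S] -> [S,S]
Op 9: C1 write [C1 write: invalidate ['C0=S'] -> C1=M] -> [I,M]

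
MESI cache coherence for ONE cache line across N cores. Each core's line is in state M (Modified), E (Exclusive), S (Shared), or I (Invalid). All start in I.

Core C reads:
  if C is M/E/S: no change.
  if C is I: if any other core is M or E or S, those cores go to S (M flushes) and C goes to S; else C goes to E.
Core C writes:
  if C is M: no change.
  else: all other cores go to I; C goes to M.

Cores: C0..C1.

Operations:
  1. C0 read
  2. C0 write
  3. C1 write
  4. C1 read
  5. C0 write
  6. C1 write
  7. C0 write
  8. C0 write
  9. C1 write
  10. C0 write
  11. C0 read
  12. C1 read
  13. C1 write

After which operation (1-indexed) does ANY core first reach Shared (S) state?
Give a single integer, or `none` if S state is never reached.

Answer: 12

Derivation:
Op 1: C0 read [C0 read from I: no other sharers -> C0=E (exclusive)] -> [E,I]
Op 2: C0 write [C0 write: invalidate none -> C0=M] -> [M,I]
Op 3: C1 write [C1 write: invalidate ['C0=M'] -> C1=M] -> [I,M]
Op 4: C1 read [C1 read: already in M, no change] -> [I,M]
Op 5: C0 write [C0 write: invalidate ['C1=M'] -> C0=M] -> [M,I]
Op 6: C1 write [C1 write: invalidate ['C0=M'] -> C1=M] -> [I,M]
Op 7: C0 write [C0 write: invalidate ['C1=M'] -> C0=M] -> [M,I]
Op 8: C0 write [C0 write: already M (modified), no change] -> [M,I]
Op 9: C1 write [C1 write: invalidate ['C0=M'] -> C1=M] -> [I,M]
Op 10: C0 write [C0 write: invalidate ['C1=M'] -> C0=M] -> [M,I]
Op 11: C0 read [C0 read: already in M, no change] -> [M,I]
Op 12: C1 read [C1 read from I: others=['C0=M'] -> C1=S, others downsized to S] -> [S,S]
  -> First S state at op 12; remaining ops need not be traced.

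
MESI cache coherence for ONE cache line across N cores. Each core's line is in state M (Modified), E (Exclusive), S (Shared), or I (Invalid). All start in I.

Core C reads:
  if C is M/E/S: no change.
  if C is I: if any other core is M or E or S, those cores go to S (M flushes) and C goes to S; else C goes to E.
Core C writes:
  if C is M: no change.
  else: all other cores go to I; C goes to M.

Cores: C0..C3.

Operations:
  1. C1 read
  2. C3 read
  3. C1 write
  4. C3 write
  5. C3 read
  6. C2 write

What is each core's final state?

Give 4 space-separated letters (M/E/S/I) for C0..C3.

Answer: I I M I

Derivation:
Op 1: C1 read [C1 read from I: no other sharers -> C1=E (exclusive)] -> [I,E,I,I]
Op 2: C3 read [C3 read from I: others=['C1=E'] -> C3=S, others downsized to S] -> [I,S,I,S]
Op 3: C1 write [C1 write: invalidate ['C3=S'] -> C1=M] -> [I,M,I,I]
Op 4: C3 write [C3 write: invalidate ['C1=M'] -> C3=M] -> [I,I,I,M]
Op 5: C3 read [C3 read: already in M, no change] -> [I,I,I,M]
Op 6: C2 write [C2 write: invalidate ['C3=M'] -> C2=M] -> [I,I,M,I]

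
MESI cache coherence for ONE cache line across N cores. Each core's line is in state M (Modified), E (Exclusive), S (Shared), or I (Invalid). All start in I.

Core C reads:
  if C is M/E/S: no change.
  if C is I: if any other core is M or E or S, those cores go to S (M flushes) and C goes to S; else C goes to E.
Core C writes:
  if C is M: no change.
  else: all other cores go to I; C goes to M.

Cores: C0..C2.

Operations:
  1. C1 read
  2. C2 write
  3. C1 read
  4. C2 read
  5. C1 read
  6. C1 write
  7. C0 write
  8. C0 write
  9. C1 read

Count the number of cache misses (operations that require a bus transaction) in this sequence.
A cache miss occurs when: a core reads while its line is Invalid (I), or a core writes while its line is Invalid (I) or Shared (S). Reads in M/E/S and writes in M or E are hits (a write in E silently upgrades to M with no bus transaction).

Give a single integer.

Answer: 6

Derivation:
Op 1: C1 read [C1 read from I: no other sharers -> C1=E (exclusive)] -> [I,E,I] [MISS #1: read from I]
Op 2: C2 write [C2 write: invalidate ['C1=E'] -> C2=M] -> [I,I,M] [MISS #2: write from I]
Op 3: C1 read [C1 read from I: others=['C2=M'] -> C1=S, others downsized to S] -> [I,S,S] [MISS #3: read from I]
Op 4: C2 read [C2 read: already in S, no change] -> [I,S,S] [hit: read from S]
Op 5: C1 read [C1 read: already in S, no change] -> [I,S,S] [hit: read from S]
Op 6: C1 write [C1 write: invalidate ['C2=S'] -> C1=M] -> [I,M,I] [MISS #4: write from S]
Op 7: C0 write [C0 write: invalidate ['C1=M'] -> C0=M] -> [M,I,I] [MISS #5: write from I]
Op 8: C0 write [C0 write: already M (modified), no change] -> [M,I,I] [hit: write from M]
Op 9: C1 read [C1 read from I: others=['C0=M'] -> C1=S, others downsized to S] -> [S,S,I] [MISS #6: read from I]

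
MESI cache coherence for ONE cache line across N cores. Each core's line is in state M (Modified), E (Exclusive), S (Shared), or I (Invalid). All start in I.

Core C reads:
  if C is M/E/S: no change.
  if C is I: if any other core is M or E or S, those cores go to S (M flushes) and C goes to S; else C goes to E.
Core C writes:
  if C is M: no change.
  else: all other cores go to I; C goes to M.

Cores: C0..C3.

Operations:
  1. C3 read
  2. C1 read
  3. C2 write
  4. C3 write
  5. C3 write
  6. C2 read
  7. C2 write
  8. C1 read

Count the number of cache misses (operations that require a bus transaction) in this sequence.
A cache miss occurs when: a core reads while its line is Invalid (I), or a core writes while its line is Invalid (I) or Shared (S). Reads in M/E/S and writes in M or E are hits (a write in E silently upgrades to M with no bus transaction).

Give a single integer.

Answer: 7

Derivation:
Op 1: C3 read [C3 read from I: no other sharers -> C3=E (exclusive)] -> [I,I,I,E] [MISS #1: read from I]
Op 2: C1 read [C1 read from I: others=['C3=E'] -> C1=S, others downsized to S] -> [I,S,I,S] [MISS #2: read from I]
Op 3: C2 write [C2 write: invalidate ['C1=S', 'C3=S'] -> C2=M] -> [I,I,M,I] [MISS #3: write from I]
Op 4: C3 write [C3 write: invalidate ['C2=M'] -> C3=M] -> [I,I,I,M] [MISS #4: write from I]
Op 5: C3 write [C3 write: already M (modified), no change] -> [I,I,I,M] [hit: write from M]
Op 6: C2 read [C2 read from I: others=['C3=M'] -> C2=S, others downsized to S] -> [I,I,S,S] [MISS #5: read from I]
Op 7: C2 write [C2 write: invalidate ['C3=S'] -> C2=M] -> [I,I,M,I] [MISS #6: write from S]
Op 8: C1 read [C1 read from I: others=['C2=M'] -> C1=S, others downsized to S] -> [I,S,S,I] [MISS #7: read from I]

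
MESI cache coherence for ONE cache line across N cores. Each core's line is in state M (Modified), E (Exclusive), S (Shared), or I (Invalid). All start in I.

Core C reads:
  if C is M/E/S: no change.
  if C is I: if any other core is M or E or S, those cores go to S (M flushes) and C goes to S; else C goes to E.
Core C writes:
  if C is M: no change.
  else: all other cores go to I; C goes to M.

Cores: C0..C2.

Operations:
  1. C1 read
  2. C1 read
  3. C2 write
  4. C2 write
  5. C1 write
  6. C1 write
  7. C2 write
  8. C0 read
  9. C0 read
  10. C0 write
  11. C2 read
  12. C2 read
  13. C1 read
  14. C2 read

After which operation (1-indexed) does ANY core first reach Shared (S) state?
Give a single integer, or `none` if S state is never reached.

Op 1: C1 read [C1 read from I: no other sharers -> C1=E (exclusive)] -> [I,E,I]
Op 2: C1 read [C1 read: already in E, no change] -> [I,E,I]
Op 3: C2 write [C2 write: invalidate ['C1=E'] -> C2=M] -> [I,I,M]
Op 4: C2 write [C2 write: already M (modified), no change] -> [I,I,M]
Op 5: C1 write [C1 write: invalidate ['C2=M'] -> C1=M] -> [I,M,I]
Op 6: C1 write [C1 write: already M (modified), no change] -> [I,M,I]
Op 7: C2 write [C2 write: invalidate ['C1=M'] -> C2=M] -> [I,I,M]
Op 8: C0 read [C0 read from I: others=['C2=M'] -> C0=S, others downsized to S] -> [S,I,S]
  -> First S state at op 8; remaining ops need not be traced.

Answer: 8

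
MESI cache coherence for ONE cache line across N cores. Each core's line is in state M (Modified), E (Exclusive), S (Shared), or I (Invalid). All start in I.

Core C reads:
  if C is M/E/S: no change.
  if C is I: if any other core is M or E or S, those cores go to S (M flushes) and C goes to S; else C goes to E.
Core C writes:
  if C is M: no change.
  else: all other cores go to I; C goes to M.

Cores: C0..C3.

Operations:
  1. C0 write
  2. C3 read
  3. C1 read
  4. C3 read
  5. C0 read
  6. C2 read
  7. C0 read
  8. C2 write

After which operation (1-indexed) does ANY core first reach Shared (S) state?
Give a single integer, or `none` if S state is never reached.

Answer: 2

Derivation:
Op 1: C0 write [C0 write: invalidate none -> C0=M] -> [M,I,I,I]
Op 2: C3 read [C3 read from I: others=['C0=M'] -> C3=S, others downsized to S] -> [S,I,I,S]
  -> First S state at op 2; remaining ops need not be traced.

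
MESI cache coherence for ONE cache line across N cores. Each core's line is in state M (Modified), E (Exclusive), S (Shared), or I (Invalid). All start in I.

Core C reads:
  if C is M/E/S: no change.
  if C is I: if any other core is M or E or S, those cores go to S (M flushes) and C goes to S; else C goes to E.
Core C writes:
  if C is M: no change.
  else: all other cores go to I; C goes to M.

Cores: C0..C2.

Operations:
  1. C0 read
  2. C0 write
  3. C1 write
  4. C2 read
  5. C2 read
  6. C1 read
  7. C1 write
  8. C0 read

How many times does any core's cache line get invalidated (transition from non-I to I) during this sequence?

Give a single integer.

Op 1: C0 read [C0 read from I: no other sharers -> C0=E (exclusive)] -> [E,I,I] (invalidations this op: 0; running total: 0)
Op 2: C0 write [C0 write: invalidate none -> C0=M] -> [M,I,I] (invalidations this op: 0; running total: 0)
Op 3: C1 write [C1 write: invalidate ['C0=M'] -> C1=M] -> [I,M,I] (invalidations this op: 1; running total: 1)
Op 4: C2 read [C2 read from I: others=['C1=M'] -> C2=S, others downsized to S] -> [I,S,S] (invalidations this op: 0; running total: 1)
Op 5: C2 read [C2 read: already in S, no change] -> [I,S,S] (invalidations this op: 0; running total: 1)
Op 6: C1 read [C1 read: already in S, no change] -> [I,S,S] (invalidations this op: 0; running total: 1)
Op 7: C1 write [C1 write: invalidate ['C2=S'] -> C1=M] -> [I,M,I] (invalidations this op: 1; running total: 2)
Op 8: C0 read [C0 read from I: others=['C1=M'] -> C0=S, others downsized to S] -> [S,S,I] (invalidations this op: 0; running total: 2)

Answer: 2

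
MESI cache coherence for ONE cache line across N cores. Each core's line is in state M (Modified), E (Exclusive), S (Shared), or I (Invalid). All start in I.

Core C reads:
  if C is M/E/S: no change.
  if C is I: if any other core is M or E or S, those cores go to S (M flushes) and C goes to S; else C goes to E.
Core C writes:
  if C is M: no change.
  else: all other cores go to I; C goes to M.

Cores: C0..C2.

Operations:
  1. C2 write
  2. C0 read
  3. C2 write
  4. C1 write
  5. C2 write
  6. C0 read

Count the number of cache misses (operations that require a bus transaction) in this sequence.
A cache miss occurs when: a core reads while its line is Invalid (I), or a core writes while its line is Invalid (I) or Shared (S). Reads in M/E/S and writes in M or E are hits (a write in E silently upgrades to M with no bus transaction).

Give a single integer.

Op 1: C2 write [C2 write: invalidate none -> C2=M] -> [I,I,M] [MISS #1: write from I]
Op 2: C0 read [C0 read from I: others=['C2=M'] -> C0=S, others downsized to S] -> [S,I,S] [MISS #2: read from I]
Op 3: C2 write [C2 write: invalidate ['C0=S'] -> C2=M] -> [I,I,M] [MISS #3: write from S]
Op 4: C1 write [C1 write: invalidate ['C2=M'] -> C1=M] -> [I,M,I] [MISS #4: write from I]
Op 5: C2 write [C2 write: invalidate ['C1=M'] -> C2=M] -> [I,I,M] [MISS #5: write from I]
Op 6: C0 read [C0 read from I: others=['C2=M'] -> C0=S, others downsized to S] -> [S,I,S] [MISS #6: read from I]

Answer: 6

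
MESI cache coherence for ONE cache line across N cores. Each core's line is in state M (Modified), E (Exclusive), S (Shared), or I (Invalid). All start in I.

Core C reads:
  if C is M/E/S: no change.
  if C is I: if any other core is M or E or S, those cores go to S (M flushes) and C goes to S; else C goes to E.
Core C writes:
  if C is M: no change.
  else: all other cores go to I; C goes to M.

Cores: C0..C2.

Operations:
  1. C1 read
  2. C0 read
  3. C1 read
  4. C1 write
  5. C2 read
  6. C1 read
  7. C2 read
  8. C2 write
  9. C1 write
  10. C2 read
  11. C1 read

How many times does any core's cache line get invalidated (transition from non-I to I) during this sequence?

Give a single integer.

Answer: 3

Derivation:
Op 1: C1 read [C1 read from I: no other sharers -> C1=E (exclusive)] -> [I,E,I] (invalidations this op: 0; running total: 0)
Op 2: C0 read [C0 read from I: others=['C1=E'] -> C0=S, others downsized to S] -> [S,S,I] (invalidations this op: 0; running total: 0)
Op 3: C1 read [C1 read: already in S, no change] -> [S,S,I] (invalidations this op: 0; running total: 0)
Op 4: C1 write [C1 write: invalidate ['C0=S'] -> C1=M] -> [I,M,I] (invalidations this op: 1; running total: 1)
Op 5: C2 read [C2 read from I: others=['C1=M'] -> C2=S, others downsized to S] -> [I,S,S] (invalidations this op: 0; running total: 1)
Op 6: C1 read [C1 read: already in S, no change] -> [I,S,S] (invalidations this op: 0; running total: 1)
Op 7: C2 read [C2 read: already in S, no change] -> [I,S,S] (invalidations this op: 0; running total: 1)
Op 8: C2 write [C2 write: invalidate ['C1=S'] -> C2=M] -> [I,I,M] (invalidations this op: 1; running total: 2)
Op 9: C1 write [C1 write: invalidate ['C2=M'] -> C1=M] -> [I,M,I] (invalidations this op: 1; running total: 3)
Op 10: C2 read [C2 read from I: others=['C1=M'] -> C2=S, others downsized to S] -> [I,S,S] (invalidations this op: 0; running total: 3)
Op 11: C1 read [C1 read: already in S, no change] -> [I,S,S] (invalidations this op: 0; running total: 3)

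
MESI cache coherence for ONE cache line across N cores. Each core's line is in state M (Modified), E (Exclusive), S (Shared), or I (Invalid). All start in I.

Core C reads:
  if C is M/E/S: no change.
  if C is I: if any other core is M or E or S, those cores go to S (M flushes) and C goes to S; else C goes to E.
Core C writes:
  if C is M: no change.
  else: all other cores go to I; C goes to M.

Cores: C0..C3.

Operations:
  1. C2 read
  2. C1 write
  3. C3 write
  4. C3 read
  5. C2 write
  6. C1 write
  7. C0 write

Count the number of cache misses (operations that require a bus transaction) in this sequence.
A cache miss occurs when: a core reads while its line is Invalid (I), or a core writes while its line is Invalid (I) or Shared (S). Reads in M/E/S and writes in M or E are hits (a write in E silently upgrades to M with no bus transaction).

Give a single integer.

Op 1: C2 read [C2 read from I: no other sharers -> C2=E (exclusive)] -> [I,I,E,I] [MISS #1: read from I]
Op 2: C1 write [C1 write: invalidate ['C2=E'] -> C1=M] -> [I,M,I,I] [MISS #2: write from I]
Op 3: C3 write [C3 write: invalidate ['C1=M'] -> C3=M] -> [I,I,I,M] [MISS #3: write from I]
Op 4: C3 read [C3 read: already in M, no change] -> [I,I,I,M] [hit: read from M]
Op 5: C2 write [C2 write: invalidate ['C3=M'] -> C2=M] -> [I,I,M,I] [MISS #4: write from I]
Op 6: C1 write [C1 write: invalidate ['C2=M'] -> C1=M] -> [I,M,I,I] [MISS #5: write from I]
Op 7: C0 write [C0 write: invalidate ['C1=M'] -> C0=M] -> [M,I,I,I] [MISS #6: write from I]

Answer: 6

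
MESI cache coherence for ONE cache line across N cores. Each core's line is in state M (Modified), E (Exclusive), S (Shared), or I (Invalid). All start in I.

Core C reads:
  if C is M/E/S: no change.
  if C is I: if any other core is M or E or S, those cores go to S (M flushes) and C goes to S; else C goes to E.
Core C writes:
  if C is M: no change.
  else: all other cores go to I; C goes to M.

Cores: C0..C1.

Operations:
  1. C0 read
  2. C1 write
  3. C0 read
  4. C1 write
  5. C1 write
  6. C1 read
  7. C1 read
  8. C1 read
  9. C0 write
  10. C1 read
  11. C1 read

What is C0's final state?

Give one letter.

Answer: S

Derivation:
Op 1: C0 read [C0 read from I: no other sharers -> C0=E (exclusive)] -> [E,I]
Op 2: C1 write [C1 write: invalidate ['C0=E'] -> C1=M] -> [I,M]
Op 3: C0 read [C0 read from I: others=['C1=M'] -> C0=S, others downsized to S] -> [S,S]
Op 4: C1 write [C1 write: invalidate ['C0=S'] -> C1=M] -> [I,M]
Op 5: C1 write [C1 write: already M (modified), no change] -> [I,M]
Op 6: C1 read [C1 read: already in M, no change] -> [I,M]
Op 7: C1 read [C1 read: already in M, no change] -> [I,M]
Op 8: C1 read [C1 read: already in M, no change] -> [I,M]
Op 9: C0 write [C0 write: invalidate ['C1=M'] -> C0=M] -> [M,I]
Op 10: C1 read [C1 read from I: others=['C0=M'] -> C1=S, others downsized to S] -> [S,S]
Op 11: C1 read [C1 read: already in S, no change] -> [S,S]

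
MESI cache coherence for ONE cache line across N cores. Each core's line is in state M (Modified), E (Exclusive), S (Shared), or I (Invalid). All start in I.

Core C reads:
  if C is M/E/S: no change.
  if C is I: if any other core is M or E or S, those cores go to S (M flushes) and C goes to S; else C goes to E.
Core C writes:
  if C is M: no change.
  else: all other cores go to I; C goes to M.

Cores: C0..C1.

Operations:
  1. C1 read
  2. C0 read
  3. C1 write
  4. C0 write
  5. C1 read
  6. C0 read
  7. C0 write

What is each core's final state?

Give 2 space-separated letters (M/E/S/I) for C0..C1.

Answer: M I

Derivation:
Op 1: C1 read [C1 read from I: no other sharers -> C1=E (exclusive)] -> [I,E]
Op 2: C0 read [C0 read from I: others=['C1=E'] -> C0=S, others downsized to S] -> [S,S]
Op 3: C1 write [C1 write: invalidate ['C0=S'] -> C1=M] -> [I,M]
Op 4: C0 write [C0 write: invalidate ['C1=M'] -> C0=M] -> [M,I]
Op 5: C1 read [C1 read from I: others=['C0=M'] -> C1=S, others downsized to S] -> [S,S]
Op 6: C0 read [C0 read: already in S, no change] -> [S,S]
Op 7: C0 write [C0 write: invalidate ['C1=S'] -> C0=M] -> [M,I]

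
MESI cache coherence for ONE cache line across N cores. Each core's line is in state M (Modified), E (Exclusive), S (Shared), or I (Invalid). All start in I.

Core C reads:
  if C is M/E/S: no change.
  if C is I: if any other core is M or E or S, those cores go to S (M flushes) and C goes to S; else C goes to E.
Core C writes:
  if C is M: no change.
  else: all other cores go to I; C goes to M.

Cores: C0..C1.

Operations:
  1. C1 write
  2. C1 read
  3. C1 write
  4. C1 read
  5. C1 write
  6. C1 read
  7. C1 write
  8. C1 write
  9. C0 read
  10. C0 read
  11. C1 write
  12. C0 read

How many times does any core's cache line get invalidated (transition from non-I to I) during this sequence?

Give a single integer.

Answer: 1

Derivation:
Op 1: C1 write [C1 write: invalidate none -> C1=M] -> [I,M] (invalidations this op: 0; running total: 0)
Op 2: C1 read [C1 read: already in M, no change] -> [I,M] (invalidations this op: 0; running total: 0)
Op 3: C1 write [C1 write: already M (modified), no change] -> [I,M] (invalidations this op: 0; running total: 0)
Op 4: C1 read [C1 read: already in M, no change] -> [I,M] (invalidations this op: 0; running total: 0)
Op 5: C1 write [C1 write: already M (modified), no change] -> [I,M] (invalidations this op: 0; running total: 0)
Op 6: C1 read [C1 read: already in M, no change] -> [I,M] (invalidations this op: 0; running total: 0)
Op 7: C1 write [C1 write: already M (modified), no change] -> [I,M] (invalidations this op: 0; running total: 0)
Op 8: C1 write [C1 write: already M (modified), no change] -> [I,M] (invalidations this op: 0; running total: 0)
Op 9: C0 read [C0 read from I: others=['C1=M'] -> C0=S, others downsized to S] -> [S,S] (invalidations this op: 0; running total: 0)
Op 10: C0 read [C0 read: already in S, no change] -> [S,S] (invalidations this op: 0; running total: 0)
Op 11: C1 write [C1 write: invalidate ['C0=S'] -> C1=M] -> [I,M] (invalidations this op: 1; running total: 1)
Op 12: C0 read [C0 read from I: others=['C1=M'] -> C0=S, others downsized to S] -> [S,S] (invalidations this op: 0; running total: 1)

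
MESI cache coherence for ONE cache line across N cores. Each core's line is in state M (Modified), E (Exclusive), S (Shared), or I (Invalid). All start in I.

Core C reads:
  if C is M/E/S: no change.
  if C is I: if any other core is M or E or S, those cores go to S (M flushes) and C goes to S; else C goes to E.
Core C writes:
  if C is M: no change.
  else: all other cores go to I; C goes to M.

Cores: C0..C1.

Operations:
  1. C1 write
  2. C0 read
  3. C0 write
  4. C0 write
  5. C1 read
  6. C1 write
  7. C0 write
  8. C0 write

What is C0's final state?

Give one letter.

Op 1: C1 write [C1 write: invalidate none -> C1=M] -> [I,M]
Op 2: C0 read [C0 read from I: others=['C1=M'] -> C0=S, others downsized to S] -> [S,S]
Op 3: C0 write [C0 write: invalidate ['C1=S'] -> C0=M] -> [M,I]
Op 4: C0 write [C0 write: already M (modified), no change] -> [M,I]
Op 5: C1 read [C1 read from I: others=['C0=M'] -> C1=S, others downsized to S] -> [S,S]
Op 6: C1 write [C1 write: invalidate ['C0=S'] -> C1=M] -> [I,M]
Op 7: C0 write [C0 write: invalidate ['C1=M'] -> C0=M] -> [M,I]
Op 8: C0 write [C0 write: already M (modified), no change] -> [M,I]

Answer: M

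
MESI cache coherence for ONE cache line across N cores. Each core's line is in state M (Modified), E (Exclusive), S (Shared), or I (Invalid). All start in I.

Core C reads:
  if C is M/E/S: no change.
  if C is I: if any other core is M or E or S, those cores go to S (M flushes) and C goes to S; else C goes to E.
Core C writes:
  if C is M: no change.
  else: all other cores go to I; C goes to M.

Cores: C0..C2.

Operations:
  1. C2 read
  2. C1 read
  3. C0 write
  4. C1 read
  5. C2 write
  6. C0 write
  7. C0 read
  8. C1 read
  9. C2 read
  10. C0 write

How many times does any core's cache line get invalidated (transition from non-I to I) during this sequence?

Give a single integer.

Answer: 7

Derivation:
Op 1: C2 read [C2 read from I: no other sharers -> C2=E (exclusive)] -> [I,I,E] (invalidations this op: 0; running total: 0)
Op 2: C1 read [C1 read from I: others=['C2=E'] -> C1=S, others downsized to S] -> [I,S,S] (invalidations this op: 0; running total: 0)
Op 3: C0 write [C0 write: invalidate ['C1=S', 'C2=S'] -> C0=M] -> [M,I,I] (invalidations this op: 2; running total: 2)
Op 4: C1 read [C1 read from I: others=['C0=M'] -> C1=S, others downsized to S] -> [S,S,I] (invalidations this op: 0; running total: 2)
Op 5: C2 write [C2 write: invalidate ['C0=S', 'C1=S'] -> C2=M] -> [I,I,M] (invalidations this op: 2; running total: 4)
Op 6: C0 write [C0 write: invalidate ['C2=M'] -> C0=M] -> [M,I,I] (invalidations this op: 1; running total: 5)
Op 7: C0 read [C0 read: already in M, no change] -> [M,I,I] (invalidations this op: 0; running total: 5)
Op 8: C1 read [C1 read from I: others=['C0=M'] -> C1=S, others downsized to S] -> [S,S,I] (invalidations this op: 0; running total: 5)
Op 9: C2 read [C2 read from I: others=['C0=S', 'C1=S'] -> C2=S, others downsized to S] -> [S,S,S] (invalidations this op: 0; running total: 5)
Op 10: C0 write [C0 write: invalidate ['C1=S', 'C2=S'] -> C0=M] -> [M,I,I] (invalidations this op: 2; running total: 7)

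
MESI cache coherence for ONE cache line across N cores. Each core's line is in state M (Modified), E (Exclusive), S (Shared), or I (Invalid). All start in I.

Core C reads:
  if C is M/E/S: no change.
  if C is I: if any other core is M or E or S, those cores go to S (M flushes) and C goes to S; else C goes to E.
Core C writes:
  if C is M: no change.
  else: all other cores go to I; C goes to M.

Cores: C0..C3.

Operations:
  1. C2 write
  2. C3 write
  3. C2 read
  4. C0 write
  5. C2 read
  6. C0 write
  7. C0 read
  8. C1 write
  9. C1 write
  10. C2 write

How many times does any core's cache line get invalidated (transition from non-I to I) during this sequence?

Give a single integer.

Op 1: C2 write [C2 write: invalidate none -> C2=M] -> [I,I,M,I] (invalidations this op: 0; running total: 0)
Op 2: C3 write [C3 write: invalidate ['C2=M'] -> C3=M] -> [I,I,I,M] (invalidations this op: 1; running total: 1)
Op 3: C2 read [C2 read from I: others=['C3=M'] -> C2=S, others downsized to S] -> [I,I,S,S] (invalidations this op: 0; running total: 1)
Op 4: C0 write [C0 write: invalidate ['C2=S', 'C3=S'] -> C0=M] -> [M,I,I,I] (invalidations this op: 2; running total: 3)
Op 5: C2 read [C2 read from I: others=['C0=M'] -> C2=S, others downsized to S] -> [S,I,S,I] (invalidations this op: 0; running total: 3)
Op 6: C0 write [C0 write: invalidate ['C2=S'] -> C0=M] -> [M,I,I,I] (invalidations this op: 1; running total: 4)
Op 7: C0 read [C0 read: already in M, no change] -> [M,I,I,I] (invalidations this op: 0; running total: 4)
Op 8: C1 write [C1 write: invalidate ['C0=M'] -> C1=M] -> [I,M,I,I] (invalidations this op: 1; running total: 5)
Op 9: C1 write [C1 write: already M (modified), no change] -> [I,M,I,I] (invalidations this op: 0; running total: 5)
Op 10: C2 write [C2 write: invalidate ['C1=M'] -> C2=M] -> [I,I,M,I] (invalidations this op: 1; running total: 6)

Answer: 6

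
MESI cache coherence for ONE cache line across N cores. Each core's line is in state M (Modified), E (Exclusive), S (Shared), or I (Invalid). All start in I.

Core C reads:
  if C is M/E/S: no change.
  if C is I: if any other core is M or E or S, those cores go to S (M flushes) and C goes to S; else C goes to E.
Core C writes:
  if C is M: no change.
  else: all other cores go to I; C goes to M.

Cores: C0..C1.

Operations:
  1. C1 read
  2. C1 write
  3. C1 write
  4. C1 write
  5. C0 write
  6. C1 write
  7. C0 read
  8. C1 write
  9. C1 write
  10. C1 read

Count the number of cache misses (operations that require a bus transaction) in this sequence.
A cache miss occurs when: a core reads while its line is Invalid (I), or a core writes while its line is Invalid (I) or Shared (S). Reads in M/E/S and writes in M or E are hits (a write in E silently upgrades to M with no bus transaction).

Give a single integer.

Op 1: C1 read [C1 read from I: no other sharers -> C1=E (exclusive)] -> [I,E] [MISS #1: read from I]
Op 2: C1 write [C1 write: invalidate none -> C1=M] -> [I,M] [hit: write from E is a silent E->M upgrade, no bus transaction]
Op 3: C1 write [C1 write: already M (modified), no change] -> [I,M] [hit: write from M]
Op 4: C1 write [C1 write: already M (modified), no change] -> [I,M] [hit: write from M]
Op 5: C0 write [C0 write: invalidate ['C1=M'] -> C0=M] -> [M,I] [MISS #2: write from I]
Op 6: C1 write [C1 write: invalidate ['C0=M'] -> C1=M] -> [I,M] [MISS #3: write from I]
Op 7: C0 read [C0 read from I: others=['C1=M'] -> C0=S, others downsized to S] -> [S,S] [MISS #4: read from I]
Op 8: C1 write [C1 write: invalidate ['C0=S'] -> C1=M] -> [I,M] [MISS #5: write from S]
Op 9: C1 write [C1 write: already M (modified), no change] -> [I,M] [hit: write from M]
Op 10: C1 read [C1 read: already in M, no change] -> [I,M] [hit: read from M]

Answer: 5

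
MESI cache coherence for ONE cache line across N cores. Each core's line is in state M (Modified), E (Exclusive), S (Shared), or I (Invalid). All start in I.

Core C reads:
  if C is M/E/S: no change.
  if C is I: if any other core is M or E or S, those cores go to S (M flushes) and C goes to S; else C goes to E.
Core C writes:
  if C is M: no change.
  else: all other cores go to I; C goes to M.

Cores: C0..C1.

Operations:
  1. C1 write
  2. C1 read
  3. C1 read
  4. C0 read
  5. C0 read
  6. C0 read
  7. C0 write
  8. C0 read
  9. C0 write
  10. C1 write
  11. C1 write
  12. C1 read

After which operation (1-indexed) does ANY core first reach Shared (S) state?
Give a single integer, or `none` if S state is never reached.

Op 1: C1 write [C1 write: invalidate none -> C1=M] -> [I,M]
Op 2: C1 read [C1 read: already in M, no change] -> [I,M]
Op 3: C1 read [C1 read: already in M, no change] -> [I,M]
Op 4: C0 read [C0 read from I: others=['C1=M'] -> C0=S, others downsized to S] -> [S,S]
  -> First S state at op 4; remaining ops need not be traced.

Answer: 4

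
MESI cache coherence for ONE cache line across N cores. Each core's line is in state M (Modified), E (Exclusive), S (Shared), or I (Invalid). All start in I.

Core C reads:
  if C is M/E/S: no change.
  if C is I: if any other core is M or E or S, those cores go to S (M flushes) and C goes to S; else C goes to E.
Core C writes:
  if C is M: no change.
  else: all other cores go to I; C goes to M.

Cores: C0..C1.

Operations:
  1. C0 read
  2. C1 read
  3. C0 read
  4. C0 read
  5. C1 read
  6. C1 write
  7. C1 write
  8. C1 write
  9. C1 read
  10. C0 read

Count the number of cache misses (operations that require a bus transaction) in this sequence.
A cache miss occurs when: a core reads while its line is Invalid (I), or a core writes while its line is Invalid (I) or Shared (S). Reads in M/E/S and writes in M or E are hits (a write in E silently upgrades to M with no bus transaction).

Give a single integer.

Op 1: C0 read [C0 read from I: no other sharers -> C0=E (exclusive)] -> [E,I] [MISS #1: read from I]
Op 2: C1 read [C1 read from I: others=['C0=E'] -> C1=S, others downsized to S] -> [S,S] [MISS #2: read from I]
Op 3: C0 read [C0 read: already in S, no change] -> [S,S] [hit: read from S]
Op 4: C0 read [C0 read: already in S, no change] -> [S,S] [hit: read from S]
Op 5: C1 read [C1 read: already in S, no change] -> [S,S] [hit: read from S]
Op 6: C1 write [C1 write: invalidate ['C0=S'] -> C1=M] -> [I,M] [MISS #3: write from S]
Op 7: C1 write [C1 write: already M (modified), no change] -> [I,M] [hit: write from M]
Op 8: C1 write [C1 write: already M (modified), no change] -> [I,M] [hit: write from M]
Op 9: C1 read [C1 read: already in M, no change] -> [I,M] [hit: read from M]
Op 10: C0 read [C0 read from I: others=['C1=M'] -> C0=S, others downsized to S] -> [S,S] [MISS #4: read from I]

Answer: 4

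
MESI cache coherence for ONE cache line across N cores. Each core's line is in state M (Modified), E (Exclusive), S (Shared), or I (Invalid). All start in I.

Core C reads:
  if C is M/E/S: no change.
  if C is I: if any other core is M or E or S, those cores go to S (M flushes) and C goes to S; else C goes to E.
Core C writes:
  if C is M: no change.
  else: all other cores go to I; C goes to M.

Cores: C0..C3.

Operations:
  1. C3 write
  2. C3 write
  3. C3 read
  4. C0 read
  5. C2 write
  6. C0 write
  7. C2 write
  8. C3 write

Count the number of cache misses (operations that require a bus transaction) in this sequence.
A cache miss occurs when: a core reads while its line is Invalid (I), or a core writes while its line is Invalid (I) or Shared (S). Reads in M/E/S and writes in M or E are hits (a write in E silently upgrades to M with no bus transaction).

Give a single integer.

Answer: 6

Derivation:
Op 1: C3 write [C3 write: invalidate none -> C3=M] -> [I,I,I,M] [MISS #1: write from I]
Op 2: C3 write [C3 write: already M (modified), no change] -> [I,I,I,M] [hit: write from M]
Op 3: C3 read [C3 read: already in M, no change] -> [I,I,I,M] [hit: read from M]
Op 4: C0 read [C0 read from I: others=['C3=M'] -> C0=S, others downsized to S] -> [S,I,I,S] [MISS #2: read from I]
Op 5: C2 write [C2 write: invalidate ['C0=S', 'C3=S'] -> C2=M] -> [I,I,M,I] [MISS #3: write from I]
Op 6: C0 write [C0 write: invalidate ['C2=M'] -> C0=M] -> [M,I,I,I] [MISS #4: write from I]
Op 7: C2 write [C2 write: invalidate ['C0=M'] -> C2=M] -> [I,I,M,I] [MISS #5: write from I]
Op 8: C3 write [C3 write: invalidate ['C2=M'] -> C3=M] -> [I,I,I,M] [MISS #6: write from I]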